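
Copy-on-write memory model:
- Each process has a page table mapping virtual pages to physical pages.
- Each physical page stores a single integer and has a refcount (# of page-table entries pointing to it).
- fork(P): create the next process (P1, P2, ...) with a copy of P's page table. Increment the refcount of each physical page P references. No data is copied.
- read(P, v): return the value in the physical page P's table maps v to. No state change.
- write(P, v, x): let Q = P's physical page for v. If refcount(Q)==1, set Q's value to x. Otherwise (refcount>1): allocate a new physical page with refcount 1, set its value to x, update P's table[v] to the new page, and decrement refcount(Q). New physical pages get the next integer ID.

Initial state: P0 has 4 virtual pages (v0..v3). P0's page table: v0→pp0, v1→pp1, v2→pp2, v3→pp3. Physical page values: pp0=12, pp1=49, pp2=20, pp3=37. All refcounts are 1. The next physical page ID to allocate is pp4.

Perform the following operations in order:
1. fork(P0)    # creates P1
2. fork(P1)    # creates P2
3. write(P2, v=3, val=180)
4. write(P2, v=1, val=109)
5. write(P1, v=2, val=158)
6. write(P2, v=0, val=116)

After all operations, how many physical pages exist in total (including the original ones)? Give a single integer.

Op 1: fork(P0) -> P1. 4 ppages; refcounts: pp0:2 pp1:2 pp2:2 pp3:2
Op 2: fork(P1) -> P2. 4 ppages; refcounts: pp0:3 pp1:3 pp2:3 pp3:3
Op 3: write(P2, v3, 180). refcount(pp3)=3>1 -> COPY to pp4. 5 ppages; refcounts: pp0:3 pp1:3 pp2:3 pp3:2 pp4:1
Op 4: write(P2, v1, 109). refcount(pp1)=3>1 -> COPY to pp5. 6 ppages; refcounts: pp0:3 pp1:2 pp2:3 pp3:2 pp4:1 pp5:1
Op 5: write(P1, v2, 158). refcount(pp2)=3>1 -> COPY to pp6. 7 ppages; refcounts: pp0:3 pp1:2 pp2:2 pp3:2 pp4:1 pp5:1 pp6:1
Op 6: write(P2, v0, 116). refcount(pp0)=3>1 -> COPY to pp7. 8 ppages; refcounts: pp0:2 pp1:2 pp2:2 pp3:2 pp4:1 pp5:1 pp6:1 pp7:1

Answer: 8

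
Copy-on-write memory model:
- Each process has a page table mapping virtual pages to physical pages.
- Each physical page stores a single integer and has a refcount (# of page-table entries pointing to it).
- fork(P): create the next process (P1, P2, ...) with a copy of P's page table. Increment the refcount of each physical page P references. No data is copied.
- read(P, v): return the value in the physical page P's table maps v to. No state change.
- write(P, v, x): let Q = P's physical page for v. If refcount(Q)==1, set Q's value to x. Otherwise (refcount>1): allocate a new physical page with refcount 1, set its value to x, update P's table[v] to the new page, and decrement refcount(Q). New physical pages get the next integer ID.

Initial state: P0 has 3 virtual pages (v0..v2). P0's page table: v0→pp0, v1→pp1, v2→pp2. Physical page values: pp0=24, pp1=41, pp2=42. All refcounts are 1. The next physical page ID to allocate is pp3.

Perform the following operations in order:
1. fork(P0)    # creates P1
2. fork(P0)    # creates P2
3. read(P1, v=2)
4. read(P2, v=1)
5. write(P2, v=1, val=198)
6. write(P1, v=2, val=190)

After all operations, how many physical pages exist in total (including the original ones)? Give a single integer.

Answer: 5

Derivation:
Op 1: fork(P0) -> P1. 3 ppages; refcounts: pp0:2 pp1:2 pp2:2
Op 2: fork(P0) -> P2. 3 ppages; refcounts: pp0:3 pp1:3 pp2:3
Op 3: read(P1, v2) -> 42. No state change.
Op 4: read(P2, v1) -> 41. No state change.
Op 5: write(P2, v1, 198). refcount(pp1)=3>1 -> COPY to pp3. 4 ppages; refcounts: pp0:3 pp1:2 pp2:3 pp3:1
Op 6: write(P1, v2, 190). refcount(pp2)=3>1 -> COPY to pp4. 5 ppages; refcounts: pp0:3 pp1:2 pp2:2 pp3:1 pp4:1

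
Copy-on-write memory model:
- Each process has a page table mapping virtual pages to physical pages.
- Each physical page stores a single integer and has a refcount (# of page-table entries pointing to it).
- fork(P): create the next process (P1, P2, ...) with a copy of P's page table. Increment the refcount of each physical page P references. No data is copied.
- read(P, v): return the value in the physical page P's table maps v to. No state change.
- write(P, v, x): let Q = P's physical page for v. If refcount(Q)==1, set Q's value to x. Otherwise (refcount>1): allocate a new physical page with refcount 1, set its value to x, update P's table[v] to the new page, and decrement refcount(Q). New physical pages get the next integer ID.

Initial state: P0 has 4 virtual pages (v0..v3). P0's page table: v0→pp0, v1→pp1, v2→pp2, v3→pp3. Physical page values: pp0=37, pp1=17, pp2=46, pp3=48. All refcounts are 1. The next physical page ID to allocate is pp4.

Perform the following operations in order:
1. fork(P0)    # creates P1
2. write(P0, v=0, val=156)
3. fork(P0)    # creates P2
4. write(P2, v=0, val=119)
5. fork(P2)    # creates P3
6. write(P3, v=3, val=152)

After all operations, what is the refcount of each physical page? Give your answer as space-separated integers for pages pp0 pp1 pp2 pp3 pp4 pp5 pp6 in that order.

Op 1: fork(P0) -> P1. 4 ppages; refcounts: pp0:2 pp1:2 pp2:2 pp3:2
Op 2: write(P0, v0, 156). refcount(pp0)=2>1 -> COPY to pp4. 5 ppages; refcounts: pp0:1 pp1:2 pp2:2 pp3:2 pp4:1
Op 3: fork(P0) -> P2. 5 ppages; refcounts: pp0:1 pp1:3 pp2:3 pp3:3 pp4:2
Op 4: write(P2, v0, 119). refcount(pp4)=2>1 -> COPY to pp5. 6 ppages; refcounts: pp0:1 pp1:3 pp2:3 pp3:3 pp4:1 pp5:1
Op 5: fork(P2) -> P3. 6 ppages; refcounts: pp0:1 pp1:4 pp2:4 pp3:4 pp4:1 pp5:2
Op 6: write(P3, v3, 152). refcount(pp3)=4>1 -> COPY to pp6. 7 ppages; refcounts: pp0:1 pp1:4 pp2:4 pp3:3 pp4:1 pp5:2 pp6:1

Answer: 1 4 4 3 1 2 1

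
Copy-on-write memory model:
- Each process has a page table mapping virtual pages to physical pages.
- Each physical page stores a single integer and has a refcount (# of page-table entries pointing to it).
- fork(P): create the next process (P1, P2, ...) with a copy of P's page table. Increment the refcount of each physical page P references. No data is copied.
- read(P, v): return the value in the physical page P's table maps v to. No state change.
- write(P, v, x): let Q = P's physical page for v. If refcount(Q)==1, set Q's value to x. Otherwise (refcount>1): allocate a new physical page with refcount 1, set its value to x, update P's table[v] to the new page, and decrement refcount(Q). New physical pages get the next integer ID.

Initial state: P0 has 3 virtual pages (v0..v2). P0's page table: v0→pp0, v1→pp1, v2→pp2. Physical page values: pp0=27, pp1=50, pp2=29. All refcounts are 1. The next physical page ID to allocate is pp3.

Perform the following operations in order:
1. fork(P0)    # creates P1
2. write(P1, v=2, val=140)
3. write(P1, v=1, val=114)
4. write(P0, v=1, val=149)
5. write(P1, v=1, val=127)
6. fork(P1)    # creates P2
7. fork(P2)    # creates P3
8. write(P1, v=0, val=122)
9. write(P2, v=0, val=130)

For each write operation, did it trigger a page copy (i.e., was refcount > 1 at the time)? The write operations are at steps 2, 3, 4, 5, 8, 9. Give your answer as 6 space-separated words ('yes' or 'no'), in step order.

Op 1: fork(P0) -> P1. 3 ppages; refcounts: pp0:2 pp1:2 pp2:2
Op 2: write(P1, v2, 140). refcount(pp2)=2>1 -> COPY to pp3. 4 ppages; refcounts: pp0:2 pp1:2 pp2:1 pp3:1
Op 3: write(P1, v1, 114). refcount(pp1)=2>1 -> COPY to pp4. 5 ppages; refcounts: pp0:2 pp1:1 pp2:1 pp3:1 pp4:1
Op 4: write(P0, v1, 149). refcount(pp1)=1 -> write in place. 5 ppages; refcounts: pp0:2 pp1:1 pp2:1 pp3:1 pp4:1
Op 5: write(P1, v1, 127). refcount(pp4)=1 -> write in place. 5 ppages; refcounts: pp0:2 pp1:1 pp2:1 pp3:1 pp4:1
Op 6: fork(P1) -> P2. 5 ppages; refcounts: pp0:3 pp1:1 pp2:1 pp3:2 pp4:2
Op 7: fork(P2) -> P3. 5 ppages; refcounts: pp0:4 pp1:1 pp2:1 pp3:3 pp4:3
Op 8: write(P1, v0, 122). refcount(pp0)=4>1 -> COPY to pp5. 6 ppages; refcounts: pp0:3 pp1:1 pp2:1 pp3:3 pp4:3 pp5:1
Op 9: write(P2, v0, 130). refcount(pp0)=3>1 -> COPY to pp6. 7 ppages; refcounts: pp0:2 pp1:1 pp2:1 pp3:3 pp4:3 pp5:1 pp6:1

yes yes no no yes yes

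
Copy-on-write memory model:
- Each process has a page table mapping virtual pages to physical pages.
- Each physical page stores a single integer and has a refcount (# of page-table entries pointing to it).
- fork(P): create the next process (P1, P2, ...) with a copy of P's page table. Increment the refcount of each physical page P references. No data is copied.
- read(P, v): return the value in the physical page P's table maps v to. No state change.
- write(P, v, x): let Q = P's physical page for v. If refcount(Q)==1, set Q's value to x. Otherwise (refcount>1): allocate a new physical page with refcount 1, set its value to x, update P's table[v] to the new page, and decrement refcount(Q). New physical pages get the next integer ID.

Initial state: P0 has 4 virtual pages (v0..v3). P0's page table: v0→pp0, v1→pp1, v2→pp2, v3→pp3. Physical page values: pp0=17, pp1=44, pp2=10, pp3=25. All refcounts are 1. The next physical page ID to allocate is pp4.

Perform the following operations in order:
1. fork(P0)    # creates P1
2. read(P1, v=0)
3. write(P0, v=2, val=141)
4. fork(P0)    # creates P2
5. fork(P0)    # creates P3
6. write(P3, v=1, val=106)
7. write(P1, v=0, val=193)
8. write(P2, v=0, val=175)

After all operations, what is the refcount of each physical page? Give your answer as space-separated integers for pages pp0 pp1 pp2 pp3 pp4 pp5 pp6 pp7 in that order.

Op 1: fork(P0) -> P1. 4 ppages; refcounts: pp0:2 pp1:2 pp2:2 pp3:2
Op 2: read(P1, v0) -> 17. No state change.
Op 3: write(P0, v2, 141). refcount(pp2)=2>1 -> COPY to pp4. 5 ppages; refcounts: pp0:2 pp1:2 pp2:1 pp3:2 pp4:1
Op 4: fork(P0) -> P2. 5 ppages; refcounts: pp0:3 pp1:3 pp2:1 pp3:3 pp4:2
Op 5: fork(P0) -> P3. 5 ppages; refcounts: pp0:4 pp1:4 pp2:1 pp3:4 pp4:3
Op 6: write(P3, v1, 106). refcount(pp1)=4>1 -> COPY to pp5. 6 ppages; refcounts: pp0:4 pp1:3 pp2:1 pp3:4 pp4:3 pp5:1
Op 7: write(P1, v0, 193). refcount(pp0)=4>1 -> COPY to pp6. 7 ppages; refcounts: pp0:3 pp1:3 pp2:1 pp3:4 pp4:3 pp5:1 pp6:1
Op 8: write(P2, v0, 175). refcount(pp0)=3>1 -> COPY to pp7. 8 ppages; refcounts: pp0:2 pp1:3 pp2:1 pp3:4 pp4:3 pp5:1 pp6:1 pp7:1

Answer: 2 3 1 4 3 1 1 1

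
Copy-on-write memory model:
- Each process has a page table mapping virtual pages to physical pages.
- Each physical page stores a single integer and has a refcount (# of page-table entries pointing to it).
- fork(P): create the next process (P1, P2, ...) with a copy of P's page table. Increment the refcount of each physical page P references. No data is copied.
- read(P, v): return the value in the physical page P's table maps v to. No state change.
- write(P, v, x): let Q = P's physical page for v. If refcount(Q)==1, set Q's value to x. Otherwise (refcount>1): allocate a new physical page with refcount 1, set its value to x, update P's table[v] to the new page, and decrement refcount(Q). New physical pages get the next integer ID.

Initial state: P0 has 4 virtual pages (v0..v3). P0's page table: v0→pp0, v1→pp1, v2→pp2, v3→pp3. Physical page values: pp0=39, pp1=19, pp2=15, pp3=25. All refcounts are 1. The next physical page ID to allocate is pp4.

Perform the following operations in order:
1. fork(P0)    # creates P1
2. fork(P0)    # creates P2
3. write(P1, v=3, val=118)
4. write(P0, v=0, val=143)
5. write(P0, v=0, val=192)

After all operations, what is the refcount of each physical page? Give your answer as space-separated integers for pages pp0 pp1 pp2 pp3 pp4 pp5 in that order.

Op 1: fork(P0) -> P1. 4 ppages; refcounts: pp0:2 pp1:2 pp2:2 pp3:2
Op 2: fork(P0) -> P2. 4 ppages; refcounts: pp0:3 pp1:3 pp2:3 pp3:3
Op 3: write(P1, v3, 118). refcount(pp3)=3>1 -> COPY to pp4. 5 ppages; refcounts: pp0:3 pp1:3 pp2:3 pp3:2 pp4:1
Op 4: write(P0, v0, 143). refcount(pp0)=3>1 -> COPY to pp5. 6 ppages; refcounts: pp0:2 pp1:3 pp2:3 pp3:2 pp4:1 pp5:1
Op 5: write(P0, v0, 192). refcount(pp5)=1 -> write in place. 6 ppages; refcounts: pp0:2 pp1:3 pp2:3 pp3:2 pp4:1 pp5:1

Answer: 2 3 3 2 1 1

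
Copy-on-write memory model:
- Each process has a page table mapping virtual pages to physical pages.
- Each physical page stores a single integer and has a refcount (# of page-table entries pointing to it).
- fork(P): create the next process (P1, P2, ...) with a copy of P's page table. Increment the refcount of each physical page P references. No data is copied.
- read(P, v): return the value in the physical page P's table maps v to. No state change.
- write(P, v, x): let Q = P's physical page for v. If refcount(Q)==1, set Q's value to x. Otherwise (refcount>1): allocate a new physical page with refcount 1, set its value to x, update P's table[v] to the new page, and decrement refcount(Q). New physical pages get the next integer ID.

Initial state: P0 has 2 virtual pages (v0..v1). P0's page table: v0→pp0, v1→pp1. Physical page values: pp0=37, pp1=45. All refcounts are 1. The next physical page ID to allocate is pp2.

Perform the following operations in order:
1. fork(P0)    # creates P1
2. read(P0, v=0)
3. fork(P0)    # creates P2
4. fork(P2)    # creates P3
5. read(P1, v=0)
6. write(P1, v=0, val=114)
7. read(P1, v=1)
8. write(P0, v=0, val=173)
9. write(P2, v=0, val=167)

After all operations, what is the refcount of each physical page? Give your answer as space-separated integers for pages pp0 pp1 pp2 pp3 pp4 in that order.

Answer: 1 4 1 1 1

Derivation:
Op 1: fork(P0) -> P1. 2 ppages; refcounts: pp0:2 pp1:2
Op 2: read(P0, v0) -> 37. No state change.
Op 3: fork(P0) -> P2. 2 ppages; refcounts: pp0:3 pp1:3
Op 4: fork(P2) -> P3. 2 ppages; refcounts: pp0:4 pp1:4
Op 5: read(P1, v0) -> 37. No state change.
Op 6: write(P1, v0, 114). refcount(pp0)=4>1 -> COPY to pp2. 3 ppages; refcounts: pp0:3 pp1:4 pp2:1
Op 7: read(P1, v1) -> 45. No state change.
Op 8: write(P0, v0, 173). refcount(pp0)=3>1 -> COPY to pp3. 4 ppages; refcounts: pp0:2 pp1:4 pp2:1 pp3:1
Op 9: write(P2, v0, 167). refcount(pp0)=2>1 -> COPY to pp4. 5 ppages; refcounts: pp0:1 pp1:4 pp2:1 pp3:1 pp4:1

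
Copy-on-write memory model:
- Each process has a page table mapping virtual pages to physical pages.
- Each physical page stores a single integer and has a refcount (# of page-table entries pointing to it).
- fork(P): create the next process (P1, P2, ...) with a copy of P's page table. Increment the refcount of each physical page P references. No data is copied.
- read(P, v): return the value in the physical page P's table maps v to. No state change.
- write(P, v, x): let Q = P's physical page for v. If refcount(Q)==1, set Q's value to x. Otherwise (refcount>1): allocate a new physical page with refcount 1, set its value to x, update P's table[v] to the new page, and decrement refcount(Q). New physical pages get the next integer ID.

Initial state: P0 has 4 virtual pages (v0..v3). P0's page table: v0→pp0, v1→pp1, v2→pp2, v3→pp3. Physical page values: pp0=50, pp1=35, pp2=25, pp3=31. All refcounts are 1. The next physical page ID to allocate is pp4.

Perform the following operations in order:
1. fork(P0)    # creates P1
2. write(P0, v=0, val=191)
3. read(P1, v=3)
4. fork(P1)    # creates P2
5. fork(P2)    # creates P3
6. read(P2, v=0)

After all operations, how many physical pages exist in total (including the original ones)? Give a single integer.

Answer: 5

Derivation:
Op 1: fork(P0) -> P1. 4 ppages; refcounts: pp0:2 pp1:2 pp2:2 pp3:2
Op 2: write(P0, v0, 191). refcount(pp0)=2>1 -> COPY to pp4. 5 ppages; refcounts: pp0:1 pp1:2 pp2:2 pp3:2 pp4:1
Op 3: read(P1, v3) -> 31. No state change.
Op 4: fork(P1) -> P2. 5 ppages; refcounts: pp0:2 pp1:3 pp2:3 pp3:3 pp4:1
Op 5: fork(P2) -> P3. 5 ppages; refcounts: pp0:3 pp1:4 pp2:4 pp3:4 pp4:1
Op 6: read(P2, v0) -> 50. No state change.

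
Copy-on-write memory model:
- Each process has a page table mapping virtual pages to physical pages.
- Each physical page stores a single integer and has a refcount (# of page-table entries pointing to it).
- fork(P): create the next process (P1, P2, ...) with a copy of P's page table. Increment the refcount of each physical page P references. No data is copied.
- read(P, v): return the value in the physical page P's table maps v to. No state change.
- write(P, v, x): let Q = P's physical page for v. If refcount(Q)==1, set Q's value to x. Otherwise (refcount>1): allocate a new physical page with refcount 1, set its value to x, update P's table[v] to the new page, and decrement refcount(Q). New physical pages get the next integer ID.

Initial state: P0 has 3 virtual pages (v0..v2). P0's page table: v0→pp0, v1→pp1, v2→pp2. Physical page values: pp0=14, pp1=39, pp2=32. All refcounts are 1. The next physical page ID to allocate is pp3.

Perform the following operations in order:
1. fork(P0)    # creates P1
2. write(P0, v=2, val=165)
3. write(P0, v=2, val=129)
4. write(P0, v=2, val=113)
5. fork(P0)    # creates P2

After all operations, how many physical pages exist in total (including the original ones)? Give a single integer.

Op 1: fork(P0) -> P1. 3 ppages; refcounts: pp0:2 pp1:2 pp2:2
Op 2: write(P0, v2, 165). refcount(pp2)=2>1 -> COPY to pp3. 4 ppages; refcounts: pp0:2 pp1:2 pp2:1 pp3:1
Op 3: write(P0, v2, 129). refcount(pp3)=1 -> write in place. 4 ppages; refcounts: pp0:2 pp1:2 pp2:1 pp3:1
Op 4: write(P0, v2, 113). refcount(pp3)=1 -> write in place. 4 ppages; refcounts: pp0:2 pp1:2 pp2:1 pp3:1
Op 5: fork(P0) -> P2. 4 ppages; refcounts: pp0:3 pp1:3 pp2:1 pp3:2

Answer: 4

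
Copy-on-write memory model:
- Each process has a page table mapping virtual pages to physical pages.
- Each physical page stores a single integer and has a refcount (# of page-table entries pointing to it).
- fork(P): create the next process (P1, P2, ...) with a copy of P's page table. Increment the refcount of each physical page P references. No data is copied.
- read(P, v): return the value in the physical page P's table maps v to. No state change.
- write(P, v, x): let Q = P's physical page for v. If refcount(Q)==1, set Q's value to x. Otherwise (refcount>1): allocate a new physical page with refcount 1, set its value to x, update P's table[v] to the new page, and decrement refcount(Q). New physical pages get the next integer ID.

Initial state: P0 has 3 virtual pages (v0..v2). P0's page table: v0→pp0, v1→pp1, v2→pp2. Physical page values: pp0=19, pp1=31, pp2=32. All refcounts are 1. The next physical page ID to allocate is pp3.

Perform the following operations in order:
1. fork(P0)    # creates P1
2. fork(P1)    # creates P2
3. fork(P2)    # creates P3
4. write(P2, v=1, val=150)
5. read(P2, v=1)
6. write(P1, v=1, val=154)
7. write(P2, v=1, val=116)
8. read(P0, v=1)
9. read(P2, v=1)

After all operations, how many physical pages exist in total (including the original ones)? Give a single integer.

Op 1: fork(P0) -> P1. 3 ppages; refcounts: pp0:2 pp1:2 pp2:2
Op 2: fork(P1) -> P2. 3 ppages; refcounts: pp0:3 pp1:3 pp2:3
Op 3: fork(P2) -> P3. 3 ppages; refcounts: pp0:4 pp1:4 pp2:4
Op 4: write(P2, v1, 150). refcount(pp1)=4>1 -> COPY to pp3. 4 ppages; refcounts: pp0:4 pp1:3 pp2:4 pp3:1
Op 5: read(P2, v1) -> 150. No state change.
Op 6: write(P1, v1, 154). refcount(pp1)=3>1 -> COPY to pp4. 5 ppages; refcounts: pp0:4 pp1:2 pp2:4 pp3:1 pp4:1
Op 7: write(P2, v1, 116). refcount(pp3)=1 -> write in place. 5 ppages; refcounts: pp0:4 pp1:2 pp2:4 pp3:1 pp4:1
Op 8: read(P0, v1) -> 31. No state change.
Op 9: read(P2, v1) -> 116. No state change.

Answer: 5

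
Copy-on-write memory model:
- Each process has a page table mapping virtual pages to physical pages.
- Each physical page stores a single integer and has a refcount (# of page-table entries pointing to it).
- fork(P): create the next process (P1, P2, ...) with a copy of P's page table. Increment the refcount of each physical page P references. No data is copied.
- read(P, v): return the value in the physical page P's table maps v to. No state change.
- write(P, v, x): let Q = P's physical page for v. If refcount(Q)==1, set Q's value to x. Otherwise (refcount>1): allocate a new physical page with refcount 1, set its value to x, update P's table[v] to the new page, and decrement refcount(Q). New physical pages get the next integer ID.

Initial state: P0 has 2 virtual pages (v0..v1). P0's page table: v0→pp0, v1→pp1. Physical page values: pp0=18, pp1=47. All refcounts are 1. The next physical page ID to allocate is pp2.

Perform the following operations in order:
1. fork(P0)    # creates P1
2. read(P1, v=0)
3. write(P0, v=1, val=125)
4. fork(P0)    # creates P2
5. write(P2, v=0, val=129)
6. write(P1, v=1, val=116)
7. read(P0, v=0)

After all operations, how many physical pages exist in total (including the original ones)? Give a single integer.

Op 1: fork(P0) -> P1. 2 ppages; refcounts: pp0:2 pp1:2
Op 2: read(P1, v0) -> 18. No state change.
Op 3: write(P0, v1, 125). refcount(pp1)=2>1 -> COPY to pp2. 3 ppages; refcounts: pp0:2 pp1:1 pp2:1
Op 4: fork(P0) -> P2. 3 ppages; refcounts: pp0:3 pp1:1 pp2:2
Op 5: write(P2, v0, 129). refcount(pp0)=3>1 -> COPY to pp3. 4 ppages; refcounts: pp0:2 pp1:1 pp2:2 pp3:1
Op 6: write(P1, v1, 116). refcount(pp1)=1 -> write in place. 4 ppages; refcounts: pp0:2 pp1:1 pp2:2 pp3:1
Op 7: read(P0, v0) -> 18. No state change.

Answer: 4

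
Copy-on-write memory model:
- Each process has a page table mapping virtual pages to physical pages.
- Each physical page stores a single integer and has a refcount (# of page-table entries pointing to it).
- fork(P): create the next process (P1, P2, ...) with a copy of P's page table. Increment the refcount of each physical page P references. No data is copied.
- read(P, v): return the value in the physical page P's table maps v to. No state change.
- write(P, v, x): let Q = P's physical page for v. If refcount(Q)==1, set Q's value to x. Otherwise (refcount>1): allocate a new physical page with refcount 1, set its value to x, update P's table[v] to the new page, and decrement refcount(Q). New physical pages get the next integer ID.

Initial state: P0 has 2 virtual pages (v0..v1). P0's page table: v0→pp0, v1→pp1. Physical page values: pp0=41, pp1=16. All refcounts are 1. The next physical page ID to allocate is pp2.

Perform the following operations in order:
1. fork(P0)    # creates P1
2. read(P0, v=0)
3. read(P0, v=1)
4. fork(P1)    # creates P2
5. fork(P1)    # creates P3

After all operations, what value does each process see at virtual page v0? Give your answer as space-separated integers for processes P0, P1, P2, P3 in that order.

Op 1: fork(P0) -> P1. 2 ppages; refcounts: pp0:2 pp1:2
Op 2: read(P0, v0) -> 41. No state change.
Op 3: read(P0, v1) -> 16. No state change.
Op 4: fork(P1) -> P2. 2 ppages; refcounts: pp0:3 pp1:3
Op 5: fork(P1) -> P3. 2 ppages; refcounts: pp0:4 pp1:4
P0: v0 -> pp0 = 41
P1: v0 -> pp0 = 41
P2: v0 -> pp0 = 41
P3: v0 -> pp0 = 41

Answer: 41 41 41 41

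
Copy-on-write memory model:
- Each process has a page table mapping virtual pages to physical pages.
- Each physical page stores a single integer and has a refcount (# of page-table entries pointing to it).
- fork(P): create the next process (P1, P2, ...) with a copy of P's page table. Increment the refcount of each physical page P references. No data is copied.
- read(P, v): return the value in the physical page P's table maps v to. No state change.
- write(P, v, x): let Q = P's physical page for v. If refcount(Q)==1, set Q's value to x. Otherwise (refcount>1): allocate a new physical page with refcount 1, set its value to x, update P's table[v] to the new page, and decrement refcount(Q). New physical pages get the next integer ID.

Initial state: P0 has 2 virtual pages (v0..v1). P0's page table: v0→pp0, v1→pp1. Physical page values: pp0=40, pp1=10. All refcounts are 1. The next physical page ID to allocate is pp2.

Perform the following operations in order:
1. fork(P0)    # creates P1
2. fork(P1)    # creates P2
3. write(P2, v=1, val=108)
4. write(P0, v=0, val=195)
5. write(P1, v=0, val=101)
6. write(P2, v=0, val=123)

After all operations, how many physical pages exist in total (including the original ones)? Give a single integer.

Op 1: fork(P0) -> P1. 2 ppages; refcounts: pp0:2 pp1:2
Op 2: fork(P1) -> P2. 2 ppages; refcounts: pp0:3 pp1:3
Op 3: write(P2, v1, 108). refcount(pp1)=3>1 -> COPY to pp2. 3 ppages; refcounts: pp0:3 pp1:2 pp2:1
Op 4: write(P0, v0, 195). refcount(pp0)=3>1 -> COPY to pp3. 4 ppages; refcounts: pp0:2 pp1:2 pp2:1 pp3:1
Op 5: write(P1, v0, 101). refcount(pp0)=2>1 -> COPY to pp4. 5 ppages; refcounts: pp0:1 pp1:2 pp2:1 pp3:1 pp4:1
Op 6: write(P2, v0, 123). refcount(pp0)=1 -> write in place. 5 ppages; refcounts: pp0:1 pp1:2 pp2:1 pp3:1 pp4:1

Answer: 5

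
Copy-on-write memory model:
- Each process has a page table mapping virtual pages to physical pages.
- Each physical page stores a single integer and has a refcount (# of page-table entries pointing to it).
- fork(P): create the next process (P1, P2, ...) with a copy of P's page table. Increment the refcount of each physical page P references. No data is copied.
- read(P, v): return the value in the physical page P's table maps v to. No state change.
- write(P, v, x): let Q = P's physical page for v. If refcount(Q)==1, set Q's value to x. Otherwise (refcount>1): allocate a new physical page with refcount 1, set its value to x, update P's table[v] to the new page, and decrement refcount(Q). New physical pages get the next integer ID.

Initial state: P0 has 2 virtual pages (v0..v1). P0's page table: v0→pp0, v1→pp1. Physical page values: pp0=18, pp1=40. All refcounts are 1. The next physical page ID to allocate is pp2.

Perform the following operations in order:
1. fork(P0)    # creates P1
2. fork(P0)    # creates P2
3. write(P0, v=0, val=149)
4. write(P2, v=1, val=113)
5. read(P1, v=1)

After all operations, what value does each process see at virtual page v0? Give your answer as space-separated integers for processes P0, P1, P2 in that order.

Op 1: fork(P0) -> P1. 2 ppages; refcounts: pp0:2 pp1:2
Op 2: fork(P0) -> P2. 2 ppages; refcounts: pp0:3 pp1:3
Op 3: write(P0, v0, 149). refcount(pp0)=3>1 -> COPY to pp2. 3 ppages; refcounts: pp0:2 pp1:3 pp2:1
Op 4: write(P2, v1, 113). refcount(pp1)=3>1 -> COPY to pp3. 4 ppages; refcounts: pp0:2 pp1:2 pp2:1 pp3:1
Op 5: read(P1, v1) -> 40. No state change.
P0: v0 -> pp2 = 149
P1: v0 -> pp0 = 18
P2: v0 -> pp0 = 18

Answer: 149 18 18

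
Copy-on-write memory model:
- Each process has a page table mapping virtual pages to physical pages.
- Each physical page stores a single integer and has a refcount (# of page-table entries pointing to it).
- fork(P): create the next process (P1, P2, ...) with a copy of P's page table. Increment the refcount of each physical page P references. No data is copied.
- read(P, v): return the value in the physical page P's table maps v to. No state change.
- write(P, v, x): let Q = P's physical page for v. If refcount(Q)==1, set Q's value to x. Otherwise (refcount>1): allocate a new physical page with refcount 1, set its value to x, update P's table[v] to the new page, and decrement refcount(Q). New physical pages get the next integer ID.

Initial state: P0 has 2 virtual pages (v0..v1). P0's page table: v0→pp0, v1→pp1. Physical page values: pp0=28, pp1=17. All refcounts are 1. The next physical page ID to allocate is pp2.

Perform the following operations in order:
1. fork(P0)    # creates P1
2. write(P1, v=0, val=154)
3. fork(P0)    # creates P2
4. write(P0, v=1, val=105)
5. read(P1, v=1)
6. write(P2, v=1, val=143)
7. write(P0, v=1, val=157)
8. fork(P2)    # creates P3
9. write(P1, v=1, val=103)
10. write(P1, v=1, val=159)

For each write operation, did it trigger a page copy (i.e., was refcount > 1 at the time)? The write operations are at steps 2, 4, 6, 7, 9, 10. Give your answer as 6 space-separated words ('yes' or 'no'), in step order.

Op 1: fork(P0) -> P1. 2 ppages; refcounts: pp0:2 pp1:2
Op 2: write(P1, v0, 154). refcount(pp0)=2>1 -> COPY to pp2. 3 ppages; refcounts: pp0:1 pp1:2 pp2:1
Op 3: fork(P0) -> P2. 3 ppages; refcounts: pp0:2 pp1:3 pp2:1
Op 4: write(P0, v1, 105). refcount(pp1)=3>1 -> COPY to pp3. 4 ppages; refcounts: pp0:2 pp1:2 pp2:1 pp3:1
Op 5: read(P1, v1) -> 17. No state change.
Op 6: write(P2, v1, 143). refcount(pp1)=2>1 -> COPY to pp4. 5 ppages; refcounts: pp0:2 pp1:1 pp2:1 pp3:1 pp4:1
Op 7: write(P0, v1, 157). refcount(pp3)=1 -> write in place. 5 ppages; refcounts: pp0:2 pp1:1 pp2:1 pp3:1 pp4:1
Op 8: fork(P2) -> P3. 5 ppages; refcounts: pp0:3 pp1:1 pp2:1 pp3:1 pp4:2
Op 9: write(P1, v1, 103). refcount(pp1)=1 -> write in place. 5 ppages; refcounts: pp0:3 pp1:1 pp2:1 pp3:1 pp4:2
Op 10: write(P1, v1, 159). refcount(pp1)=1 -> write in place. 5 ppages; refcounts: pp0:3 pp1:1 pp2:1 pp3:1 pp4:2

yes yes yes no no no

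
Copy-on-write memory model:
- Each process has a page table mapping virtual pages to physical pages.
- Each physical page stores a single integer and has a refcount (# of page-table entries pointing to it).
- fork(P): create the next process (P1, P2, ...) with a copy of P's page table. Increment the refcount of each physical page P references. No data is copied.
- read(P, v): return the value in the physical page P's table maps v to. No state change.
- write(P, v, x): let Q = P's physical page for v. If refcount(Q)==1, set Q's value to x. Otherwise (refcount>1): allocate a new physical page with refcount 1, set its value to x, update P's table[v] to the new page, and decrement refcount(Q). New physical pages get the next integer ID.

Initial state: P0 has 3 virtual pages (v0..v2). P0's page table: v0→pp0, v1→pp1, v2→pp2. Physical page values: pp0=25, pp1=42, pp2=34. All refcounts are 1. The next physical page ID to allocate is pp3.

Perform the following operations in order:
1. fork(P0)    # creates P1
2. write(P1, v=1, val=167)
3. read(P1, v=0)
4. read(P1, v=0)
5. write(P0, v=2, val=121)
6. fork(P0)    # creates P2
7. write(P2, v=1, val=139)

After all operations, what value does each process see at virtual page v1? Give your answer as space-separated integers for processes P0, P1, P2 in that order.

Answer: 42 167 139

Derivation:
Op 1: fork(P0) -> P1. 3 ppages; refcounts: pp0:2 pp1:2 pp2:2
Op 2: write(P1, v1, 167). refcount(pp1)=2>1 -> COPY to pp3. 4 ppages; refcounts: pp0:2 pp1:1 pp2:2 pp3:1
Op 3: read(P1, v0) -> 25. No state change.
Op 4: read(P1, v0) -> 25. No state change.
Op 5: write(P0, v2, 121). refcount(pp2)=2>1 -> COPY to pp4. 5 ppages; refcounts: pp0:2 pp1:1 pp2:1 pp3:1 pp4:1
Op 6: fork(P0) -> P2. 5 ppages; refcounts: pp0:3 pp1:2 pp2:1 pp3:1 pp4:2
Op 7: write(P2, v1, 139). refcount(pp1)=2>1 -> COPY to pp5. 6 ppages; refcounts: pp0:3 pp1:1 pp2:1 pp3:1 pp4:2 pp5:1
P0: v1 -> pp1 = 42
P1: v1 -> pp3 = 167
P2: v1 -> pp5 = 139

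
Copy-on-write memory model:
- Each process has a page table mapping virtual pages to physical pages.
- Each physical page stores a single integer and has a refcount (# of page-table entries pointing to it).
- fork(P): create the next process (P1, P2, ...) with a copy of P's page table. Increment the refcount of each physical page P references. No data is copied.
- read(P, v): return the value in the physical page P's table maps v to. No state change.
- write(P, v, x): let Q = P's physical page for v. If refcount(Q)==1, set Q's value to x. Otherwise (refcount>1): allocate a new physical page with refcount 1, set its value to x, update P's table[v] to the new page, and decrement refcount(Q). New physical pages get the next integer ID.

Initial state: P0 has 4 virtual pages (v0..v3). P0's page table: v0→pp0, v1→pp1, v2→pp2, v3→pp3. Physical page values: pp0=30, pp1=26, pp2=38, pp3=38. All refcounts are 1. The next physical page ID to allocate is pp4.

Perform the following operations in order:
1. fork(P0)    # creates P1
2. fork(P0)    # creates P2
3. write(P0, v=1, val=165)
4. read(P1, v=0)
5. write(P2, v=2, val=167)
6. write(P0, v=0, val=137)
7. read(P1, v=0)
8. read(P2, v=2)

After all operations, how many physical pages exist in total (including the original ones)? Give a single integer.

Answer: 7

Derivation:
Op 1: fork(P0) -> P1. 4 ppages; refcounts: pp0:2 pp1:2 pp2:2 pp3:2
Op 2: fork(P0) -> P2. 4 ppages; refcounts: pp0:3 pp1:3 pp2:3 pp3:3
Op 3: write(P0, v1, 165). refcount(pp1)=3>1 -> COPY to pp4. 5 ppages; refcounts: pp0:3 pp1:2 pp2:3 pp3:3 pp4:1
Op 4: read(P1, v0) -> 30. No state change.
Op 5: write(P2, v2, 167). refcount(pp2)=3>1 -> COPY to pp5. 6 ppages; refcounts: pp0:3 pp1:2 pp2:2 pp3:3 pp4:1 pp5:1
Op 6: write(P0, v0, 137). refcount(pp0)=3>1 -> COPY to pp6. 7 ppages; refcounts: pp0:2 pp1:2 pp2:2 pp3:3 pp4:1 pp5:1 pp6:1
Op 7: read(P1, v0) -> 30. No state change.
Op 8: read(P2, v2) -> 167. No state change.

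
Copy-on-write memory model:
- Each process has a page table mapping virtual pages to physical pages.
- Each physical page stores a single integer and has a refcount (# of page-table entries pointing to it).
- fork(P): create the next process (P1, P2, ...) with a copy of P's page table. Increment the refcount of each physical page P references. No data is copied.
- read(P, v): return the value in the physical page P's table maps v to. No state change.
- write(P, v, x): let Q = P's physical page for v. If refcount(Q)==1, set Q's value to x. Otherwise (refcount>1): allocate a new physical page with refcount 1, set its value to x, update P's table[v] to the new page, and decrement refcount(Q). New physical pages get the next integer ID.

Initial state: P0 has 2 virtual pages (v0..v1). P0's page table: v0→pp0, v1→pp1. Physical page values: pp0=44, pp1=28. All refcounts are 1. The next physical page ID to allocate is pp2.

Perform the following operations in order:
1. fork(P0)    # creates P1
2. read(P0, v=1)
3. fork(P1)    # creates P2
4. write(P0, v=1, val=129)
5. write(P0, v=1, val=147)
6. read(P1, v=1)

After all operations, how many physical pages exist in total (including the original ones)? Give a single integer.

Answer: 3

Derivation:
Op 1: fork(P0) -> P1. 2 ppages; refcounts: pp0:2 pp1:2
Op 2: read(P0, v1) -> 28. No state change.
Op 3: fork(P1) -> P2. 2 ppages; refcounts: pp0:3 pp1:3
Op 4: write(P0, v1, 129). refcount(pp1)=3>1 -> COPY to pp2. 3 ppages; refcounts: pp0:3 pp1:2 pp2:1
Op 5: write(P0, v1, 147). refcount(pp2)=1 -> write in place. 3 ppages; refcounts: pp0:3 pp1:2 pp2:1
Op 6: read(P1, v1) -> 28. No state change.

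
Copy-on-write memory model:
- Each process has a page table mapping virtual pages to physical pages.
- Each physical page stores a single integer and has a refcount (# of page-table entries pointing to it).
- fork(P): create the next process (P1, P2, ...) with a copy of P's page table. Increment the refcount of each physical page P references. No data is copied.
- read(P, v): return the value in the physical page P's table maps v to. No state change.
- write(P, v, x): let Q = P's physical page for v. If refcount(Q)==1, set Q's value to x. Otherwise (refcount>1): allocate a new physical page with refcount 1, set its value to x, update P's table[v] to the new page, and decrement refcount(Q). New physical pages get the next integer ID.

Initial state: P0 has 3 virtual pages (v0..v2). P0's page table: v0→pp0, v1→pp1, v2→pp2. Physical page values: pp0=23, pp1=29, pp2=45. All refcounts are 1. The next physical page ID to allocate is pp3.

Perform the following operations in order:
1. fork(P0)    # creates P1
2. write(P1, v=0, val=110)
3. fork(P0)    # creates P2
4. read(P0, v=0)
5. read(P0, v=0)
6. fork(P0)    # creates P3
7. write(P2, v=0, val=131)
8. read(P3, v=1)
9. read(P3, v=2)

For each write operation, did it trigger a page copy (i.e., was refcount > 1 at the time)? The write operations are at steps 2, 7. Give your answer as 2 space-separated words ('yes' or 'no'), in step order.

Op 1: fork(P0) -> P1. 3 ppages; refcounts: pp0:2 pp1:2 pp2:2
Op 2: write(P1, v0, 110). refcount(pp0)=2>1 -> COPY to pp3. 4 ppages; refcounts: pp0:1 pp1:2 pp2:2 pp3:1
Op 3: fork(P0) -> P2. 4 ppages; refcounts: pp0:2 pp1:3 pp2:3 pp3:1
Op 4: read(P0, v0) -> 23. No state change.
Op 5: read(P0, v0) -> 23. No state change.
Op 6: fork(P0) -> P3. 4 ppages; refcounts: pp0:3 pp1:4 pp2:4 pp3:1
Op 7: write(P2, v0, 131). refcount(pp0)=3>1 -> COPY to pp4. 5 ppages; refcounts: pp0:2 pp1:4 pp2:4 pp3:1 pp4:1
Op 8: read(P3, v1) -> 29. No state change.
Op 9: read(P3, v2) -> 45. No state change.

yes yes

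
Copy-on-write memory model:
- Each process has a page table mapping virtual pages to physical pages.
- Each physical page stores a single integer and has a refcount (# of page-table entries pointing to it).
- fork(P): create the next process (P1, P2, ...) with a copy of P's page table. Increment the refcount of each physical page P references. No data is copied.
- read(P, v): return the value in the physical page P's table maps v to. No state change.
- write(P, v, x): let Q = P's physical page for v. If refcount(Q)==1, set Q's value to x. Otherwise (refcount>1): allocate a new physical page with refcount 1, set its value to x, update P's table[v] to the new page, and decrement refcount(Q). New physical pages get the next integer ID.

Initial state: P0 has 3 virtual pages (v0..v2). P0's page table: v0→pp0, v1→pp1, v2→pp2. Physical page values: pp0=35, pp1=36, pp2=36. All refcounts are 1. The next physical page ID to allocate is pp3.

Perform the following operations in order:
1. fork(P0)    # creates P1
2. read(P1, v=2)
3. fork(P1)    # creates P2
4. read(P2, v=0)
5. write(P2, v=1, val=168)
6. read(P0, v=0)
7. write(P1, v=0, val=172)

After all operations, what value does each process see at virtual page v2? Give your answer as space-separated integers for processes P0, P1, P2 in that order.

Op 1: fork(P0) -> P1. 3 ppages; refcounts: pp0:2 pp1:2 pp2:2
Op 2: read(P1, v2) -> 36. No state change.
Op 3: fork(P1) -> P2. 3 ppages; refcounts: pp0:3 pp1:3 pp2:3
Op 4: read(P2, v0) -> 35. No state change.
Op 5: write(P2, v1, 168). refcount(pp1)=3>1 -> COPY to pp3. 4 ppages; refcounts: pp0:3 pp1:2 pp2:3 pp3:1
Op 6: read(P0, v0) -> 35. No state change.
Op 7: write(P1, v0, 172). refcount(pp0)=3>1 -> COPY to pp4. 5 ppages; refcounts: pp0:2 pp1:2 pp2:3 pp3:1 pp4:1
P0: v2 -> pp2 = 36
P1: v2 -> pp2 = 36
P2: v2 -> pp2 = 36

Answer: 36 36 36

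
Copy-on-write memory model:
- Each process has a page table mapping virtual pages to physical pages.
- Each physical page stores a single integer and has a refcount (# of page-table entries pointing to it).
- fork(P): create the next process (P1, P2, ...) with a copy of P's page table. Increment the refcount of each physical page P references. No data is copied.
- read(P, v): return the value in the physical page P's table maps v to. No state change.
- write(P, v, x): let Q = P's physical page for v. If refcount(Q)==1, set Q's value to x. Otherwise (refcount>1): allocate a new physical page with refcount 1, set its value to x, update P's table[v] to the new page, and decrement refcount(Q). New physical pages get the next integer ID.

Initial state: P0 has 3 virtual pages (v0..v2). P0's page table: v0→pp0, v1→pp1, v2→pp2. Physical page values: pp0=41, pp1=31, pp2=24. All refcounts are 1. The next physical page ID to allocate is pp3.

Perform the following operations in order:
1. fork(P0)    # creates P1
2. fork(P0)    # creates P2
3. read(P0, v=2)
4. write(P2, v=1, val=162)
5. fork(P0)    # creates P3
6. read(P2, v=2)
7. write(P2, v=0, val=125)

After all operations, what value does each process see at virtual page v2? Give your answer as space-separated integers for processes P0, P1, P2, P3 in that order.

Answer: 24 24 24 24

Derivation:
Op 1: fork(P0) -> P1. 3 ppages; refcounts: pp0:2 pp1:2 pp2:2
Op 2: fork(P0) -> P2. 3 ppages; refcounts: pp0:3 pp1:3 pp2:3
Op 3: read(P0, v2) -> 24. No state change.
Op 4: write(P2, v1, 162). refcount(pp1)=3>1 -> COPY to pp3. 4 ppages; refcounts: pp0:3 pp1:2 pp2:3 pp3:1
Op 5: fork(P0) -> P3. 4 ppages; refcounts: pp0:4 pp1:3 pp2:4 pp3:1
Op 6: read(P2, v2) -> 24. No state change.
Op 7: write(P2, v0, 125). refcount(pp0)=4>1 -> COPY to pp4. 5 ppages; refcounts: pp0:3 pp1:3 pp2:4 pp3:1 pp4:1
P0: v2 -> pp2 = 24
P1: v2 -> pp2 = 24
P2: v2 -> pp2 = 24
P3: v2 -> pp2 = 24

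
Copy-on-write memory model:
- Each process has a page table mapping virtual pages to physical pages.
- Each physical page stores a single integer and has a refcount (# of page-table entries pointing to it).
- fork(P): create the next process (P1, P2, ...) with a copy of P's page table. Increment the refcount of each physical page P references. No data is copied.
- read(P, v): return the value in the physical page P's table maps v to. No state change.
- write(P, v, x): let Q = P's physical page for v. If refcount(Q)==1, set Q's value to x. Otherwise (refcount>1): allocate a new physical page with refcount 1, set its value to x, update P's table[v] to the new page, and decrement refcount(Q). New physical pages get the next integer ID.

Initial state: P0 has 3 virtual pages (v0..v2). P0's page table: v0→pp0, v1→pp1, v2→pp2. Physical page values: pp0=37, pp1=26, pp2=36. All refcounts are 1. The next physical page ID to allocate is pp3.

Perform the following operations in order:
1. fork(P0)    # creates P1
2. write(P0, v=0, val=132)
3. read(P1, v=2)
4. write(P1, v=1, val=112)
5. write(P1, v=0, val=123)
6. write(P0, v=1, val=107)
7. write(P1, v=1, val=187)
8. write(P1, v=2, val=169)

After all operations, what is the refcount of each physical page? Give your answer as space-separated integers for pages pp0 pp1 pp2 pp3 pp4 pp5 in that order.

Op 1: fork(P0) -> P1. 3 ppages; refcounts: pp0:2 pp1:2 pp2:2
Op 2: write(P0, v0, 132). refcount(pp0)=2>1 -> COPY to pp3. 4 ppages; refcounts: pp0:1 pp1:2 pp2:2 pp3:1
Op 3: read(P1, v2) -> 36. No state change.
Op 4: write(P1, v1, 112). refcount(pp1)=2>1 -> COPY to pp4. 5 ppages; refcounts: pp0:1 pp1:1 pp2:2 pp3:1 pp4:1
Op 5: write(P1, v0, 123). refcount(pp0)=1 -> write in place. 5 ppages; refcounts: pp0:1 pp1:1 pp2:2 pp3:1 pp4:1
Op 6: write(P0, v1, 107). refcount(pp1)=1 -> write in place. 5 ppages; refcounts: pp0:1 pp1:1 pp2:2 pp3:1 pp4:1
Op 7: write(P1, v1, 187). refcount(pp4)=1 -> write in place. 5 ppages; refcounts: pp0:1 pp1:1 pp2:2 pp3:1 pp4:1
Op 8: write(P1, v2, 169). refcount(pp2)=2>1 -> COPY to pp5. 6 ppages; refcounts: pp0:1 pp1:1 pp2:1 pp3:1 pp4:1 pp5:1

Answer: 1 1 1 1 1 1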